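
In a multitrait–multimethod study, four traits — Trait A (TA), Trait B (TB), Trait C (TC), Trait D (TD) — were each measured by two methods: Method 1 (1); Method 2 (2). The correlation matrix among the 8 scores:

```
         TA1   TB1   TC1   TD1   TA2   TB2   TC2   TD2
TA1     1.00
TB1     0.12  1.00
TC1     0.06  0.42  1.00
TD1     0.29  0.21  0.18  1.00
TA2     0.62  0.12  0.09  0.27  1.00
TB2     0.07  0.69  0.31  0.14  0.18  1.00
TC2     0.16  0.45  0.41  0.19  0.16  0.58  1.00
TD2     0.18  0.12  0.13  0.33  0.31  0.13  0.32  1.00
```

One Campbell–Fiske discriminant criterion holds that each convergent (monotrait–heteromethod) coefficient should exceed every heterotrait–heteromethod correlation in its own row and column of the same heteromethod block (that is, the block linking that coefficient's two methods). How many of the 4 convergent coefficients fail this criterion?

1

Convergent coefficients and their comparison sets:
TA (methods 1·2): 0.62 vs {0.07, 0.12, 0.16, 0.09, 0.18, 0.27} → pass.
TB (methods 1·2): 0.69 vs {0.12, 0.07, 0.45, 0.31, 0.12, 0.14} → pass.
TC (methods 1·2): 0.41 vs {0.09, 0.16, 0.31, 0.45, 0.13, 0.19} → fail.
TD (methods 1·2): 0.33 vs {0.27, 0.18, 0.14, 0.12, 0.19, 0.13} → pass.
1 of 4 fail.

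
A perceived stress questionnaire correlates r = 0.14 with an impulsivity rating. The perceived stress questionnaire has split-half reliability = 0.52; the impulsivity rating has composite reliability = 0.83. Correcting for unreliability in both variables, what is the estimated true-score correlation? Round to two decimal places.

r_true = r_obs / √(r_xx · r_yy) = 0.14 / √(0.52 × 0.83) = 0.14 / √0.4316 = 0.14 / 0.6570 ≈ 0.21.

0.21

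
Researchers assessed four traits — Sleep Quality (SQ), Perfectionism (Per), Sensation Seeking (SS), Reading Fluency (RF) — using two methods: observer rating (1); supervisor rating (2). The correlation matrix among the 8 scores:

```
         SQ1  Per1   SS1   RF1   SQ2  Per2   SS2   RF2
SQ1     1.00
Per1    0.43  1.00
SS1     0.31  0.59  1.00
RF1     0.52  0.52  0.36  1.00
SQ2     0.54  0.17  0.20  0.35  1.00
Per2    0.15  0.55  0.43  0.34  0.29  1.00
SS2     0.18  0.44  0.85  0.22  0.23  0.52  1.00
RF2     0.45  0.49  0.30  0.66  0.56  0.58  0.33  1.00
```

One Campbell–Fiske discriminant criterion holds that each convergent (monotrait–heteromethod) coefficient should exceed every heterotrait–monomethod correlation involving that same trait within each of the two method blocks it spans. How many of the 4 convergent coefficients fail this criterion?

2

Convergent coefficients and their comparison sets:
SQ (methods 1·2): 0.54 vs {0.43, 0.29, 0.31, 0.23, 0.52, 0.56} → fail.
Per (methods 1·2): 0.55 vs {0.43, 0.29, 0.59, 0.52, 0.52, 0.58} → fail.
SS (methods 1·2): 0.85 vs {0.31, 0.23, 0.59, 0.52, 0.36, 0.33} → pass.
RF (methods 1·2): 0.66 vs {0.52, 0.56, 0.52, 0.58, 0.36, 0.33} → pass.
2 of 4 fail.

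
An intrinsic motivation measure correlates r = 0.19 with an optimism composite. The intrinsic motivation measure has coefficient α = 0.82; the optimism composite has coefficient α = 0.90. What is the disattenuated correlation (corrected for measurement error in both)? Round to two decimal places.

r_true = r_obs / √(r_xx · r_yy) = 0.19 / √(0.82 × 0.90) = 0.19 / √0.7380 = 0.19 / 0.8591 ≈ 0.22.

0.22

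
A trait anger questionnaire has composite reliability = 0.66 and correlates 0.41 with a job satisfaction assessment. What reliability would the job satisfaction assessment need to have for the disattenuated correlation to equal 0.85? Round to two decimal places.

r_true = r_obs / √(r_xx · r_yy) ⇒ 0.85 = 0.41 / √(0.66 · r_yy).
√(0.66 · r_yy) = 0.41 / 0.85 = 0.4824; 0.66 · r_yy = 0.2327; r_yy = 0.2327 / 0.66 ≈ 0.35.

0.35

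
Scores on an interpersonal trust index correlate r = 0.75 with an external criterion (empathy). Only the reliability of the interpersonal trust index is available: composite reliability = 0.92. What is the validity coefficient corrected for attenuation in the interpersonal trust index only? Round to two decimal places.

Single correction: r_c = r_obs / √r_xx = 0.75 / √0.92 = 0.75 / 0.9592 ≈ 0.78.

0.78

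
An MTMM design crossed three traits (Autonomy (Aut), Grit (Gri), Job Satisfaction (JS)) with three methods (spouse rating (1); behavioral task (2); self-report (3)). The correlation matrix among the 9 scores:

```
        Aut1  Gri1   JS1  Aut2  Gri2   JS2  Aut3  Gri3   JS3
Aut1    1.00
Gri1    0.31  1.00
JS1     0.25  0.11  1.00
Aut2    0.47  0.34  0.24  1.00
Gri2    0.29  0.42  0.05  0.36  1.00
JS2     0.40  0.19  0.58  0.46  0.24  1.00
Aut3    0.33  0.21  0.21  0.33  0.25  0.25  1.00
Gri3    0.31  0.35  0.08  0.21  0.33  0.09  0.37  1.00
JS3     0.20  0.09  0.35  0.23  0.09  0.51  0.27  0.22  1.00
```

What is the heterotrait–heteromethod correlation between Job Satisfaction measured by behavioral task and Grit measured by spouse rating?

Different traits and methods: r(JS2, Gri1) = 0.19.

0.19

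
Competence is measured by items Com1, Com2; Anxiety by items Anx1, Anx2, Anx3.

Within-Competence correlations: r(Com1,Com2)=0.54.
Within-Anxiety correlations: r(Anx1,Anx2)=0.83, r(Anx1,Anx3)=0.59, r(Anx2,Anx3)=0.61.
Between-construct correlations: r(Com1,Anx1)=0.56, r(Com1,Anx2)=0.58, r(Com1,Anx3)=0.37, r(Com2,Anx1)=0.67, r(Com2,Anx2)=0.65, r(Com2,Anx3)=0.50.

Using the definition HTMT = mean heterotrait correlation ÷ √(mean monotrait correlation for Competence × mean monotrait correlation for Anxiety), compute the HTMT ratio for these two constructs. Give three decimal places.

0.918

Mean between = 3.33/6 = 0.5550.
Mean within-Com = 0.54/1 = 0.5400; mean within-Anx = 2.03/3 = 0.6767.
Geometric mean = √(0.5400 × 0.6767) = 0.6045.
HTMT = 0.5550 / 0.6045 = 0.918.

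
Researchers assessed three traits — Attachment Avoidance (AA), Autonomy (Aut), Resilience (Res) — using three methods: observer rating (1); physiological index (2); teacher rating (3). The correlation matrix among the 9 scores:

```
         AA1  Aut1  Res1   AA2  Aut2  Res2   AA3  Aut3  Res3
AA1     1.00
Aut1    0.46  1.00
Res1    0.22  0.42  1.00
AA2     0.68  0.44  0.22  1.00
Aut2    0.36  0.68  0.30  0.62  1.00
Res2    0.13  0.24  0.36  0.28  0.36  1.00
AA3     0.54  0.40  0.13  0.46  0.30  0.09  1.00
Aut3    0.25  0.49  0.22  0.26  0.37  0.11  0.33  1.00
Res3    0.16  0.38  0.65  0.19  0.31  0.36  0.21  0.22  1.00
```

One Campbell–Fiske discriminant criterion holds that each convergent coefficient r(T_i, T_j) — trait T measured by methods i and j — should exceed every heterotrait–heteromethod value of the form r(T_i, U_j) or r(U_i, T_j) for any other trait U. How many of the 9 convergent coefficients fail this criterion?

0

Checking each validity diagonal entry against its comparison values:
AA (methods 1·2): 0.68 vs {0.36, 0.44, 0.13, 0.22} → pass.
AA (methods 1·3): 0.54 vs {0.25, 0.40, 0.16, 0.13} → pass.
AA (methods 2·3): 0.46 vs {0.26, 0.30, 0.19, 0.09} → pass.
Aut (methods 1·2): 0.68 vs {0.44, 0.36, 0.24, 0.30} → pass.
Aut (methods 1·3): 0.49 vs {0.40, 0.25, 0.38, 0.22} → pass.
Aut (methods 2·3): 0.37 vs {0.30, 0.26, 0.31, 0.11} → pass.
Res (methods 1·2): 0.36 vs {0.22, 0.13, 0.30, 0.24} → pass.
Res (methods 1·3): 0.65 vs {0.13, 0.16, 0.22, 0.38} → pass.
Res (methods 2·3): 0.36 vs {0.09, 0.19, 0.11, 0.31} → pass.
0 of 9 fail.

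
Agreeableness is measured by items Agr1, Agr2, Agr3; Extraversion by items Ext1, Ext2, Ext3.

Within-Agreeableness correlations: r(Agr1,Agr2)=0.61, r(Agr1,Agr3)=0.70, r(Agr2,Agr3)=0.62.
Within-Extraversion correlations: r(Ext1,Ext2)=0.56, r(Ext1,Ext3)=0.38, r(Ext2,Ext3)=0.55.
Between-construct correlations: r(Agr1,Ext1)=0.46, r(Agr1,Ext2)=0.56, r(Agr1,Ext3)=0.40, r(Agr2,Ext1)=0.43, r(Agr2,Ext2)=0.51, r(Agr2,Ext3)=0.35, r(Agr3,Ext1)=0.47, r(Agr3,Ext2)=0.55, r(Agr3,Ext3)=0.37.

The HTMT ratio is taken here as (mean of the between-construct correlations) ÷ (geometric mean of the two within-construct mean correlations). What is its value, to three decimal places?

Mean heterotrait r = 4.10/9 = 0.4556.
Mean within-Agr = 1.93/3 = 0.6433; mean within-Ext = 1.49/3 = 0.4967.
Geometric mean = √(0.6433 × 0.4967) = 0.5653.
HTMT = 0.4556 / 0.5653 = 0.806.

0.806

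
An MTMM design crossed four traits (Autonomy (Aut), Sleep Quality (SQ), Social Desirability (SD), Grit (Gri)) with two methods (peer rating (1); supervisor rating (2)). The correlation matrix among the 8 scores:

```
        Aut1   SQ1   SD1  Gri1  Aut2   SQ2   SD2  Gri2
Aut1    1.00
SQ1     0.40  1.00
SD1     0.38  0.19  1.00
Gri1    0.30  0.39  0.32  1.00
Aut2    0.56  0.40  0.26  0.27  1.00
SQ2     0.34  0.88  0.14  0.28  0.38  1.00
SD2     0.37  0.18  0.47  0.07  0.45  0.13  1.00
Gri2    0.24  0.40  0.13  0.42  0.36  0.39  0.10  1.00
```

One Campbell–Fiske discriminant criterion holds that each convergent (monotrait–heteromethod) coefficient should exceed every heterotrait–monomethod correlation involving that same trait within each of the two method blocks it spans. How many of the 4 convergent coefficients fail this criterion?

0

Each convergent coefficient versus the relevant comparison correlations:
Aut (methods 1·2): 0.56 vs {0.40, 0.38, 0.38, 0.45, 0.30, 0.36} → pass.
SQ (methods 1·2): 0.88 vs {0.40, 0.38, 0.19, 0.13, 0.39, 0.39} → pass.
SD (methods 1·2): 0.47 vs {0.38, 0.45, 0.19, 0.13, 0.32, 0.10} → pass.
Gri (methods 1·2): 0.42 vs {0.30, 0.36, 0.39, 0.39, 0.32, 0.10} → pass.
0 of 4 fail.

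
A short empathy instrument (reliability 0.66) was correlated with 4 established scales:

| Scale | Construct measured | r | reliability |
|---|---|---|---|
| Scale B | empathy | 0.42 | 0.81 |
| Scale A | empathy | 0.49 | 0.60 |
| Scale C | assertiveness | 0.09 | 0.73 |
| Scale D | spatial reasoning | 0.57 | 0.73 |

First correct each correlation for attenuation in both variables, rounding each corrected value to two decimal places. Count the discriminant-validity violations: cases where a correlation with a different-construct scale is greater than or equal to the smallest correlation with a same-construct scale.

Disattenuated r (r / √(r_scale · r_new)):
  Scale B (conv): 0.42 / √(0.81·0.66) = 0.57
  Scale A (conv): 0.49 / √(0.60·0.66) = 0.78
  Scale C (disc): 0.09 / √(0.73·0.66) = 0.13
  Scale D (disc): 0.57 / √(0.73·0.66) = 0.82
Smallest convergent = 0.57. Discriminant values: 0.13, 0.82; count ≥ 0.57 → 1.

1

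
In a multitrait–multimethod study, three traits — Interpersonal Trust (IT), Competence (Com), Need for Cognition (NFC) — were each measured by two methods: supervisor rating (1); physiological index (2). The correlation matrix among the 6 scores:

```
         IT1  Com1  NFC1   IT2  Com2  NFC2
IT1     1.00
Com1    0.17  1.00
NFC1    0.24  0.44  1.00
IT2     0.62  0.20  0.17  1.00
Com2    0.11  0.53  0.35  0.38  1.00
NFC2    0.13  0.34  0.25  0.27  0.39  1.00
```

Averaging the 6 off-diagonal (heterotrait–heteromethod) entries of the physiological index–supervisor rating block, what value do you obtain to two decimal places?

HTHM values (method 2 × method 1): 0.20, 0.17, 0.11, 0.35, 0.13, 0.34; mean = 1.30/6 = 0.22.

0.22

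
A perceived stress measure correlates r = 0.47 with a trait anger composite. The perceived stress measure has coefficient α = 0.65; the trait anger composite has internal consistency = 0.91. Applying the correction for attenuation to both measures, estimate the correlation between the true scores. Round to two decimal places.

r_true = r_obs / √(r_xx · r_yy) = 0.47 / √(0.65 × 0.91) = 0.47 / √0.5915 = 0.47 / 0.7691 ≈ 0.61.

0.61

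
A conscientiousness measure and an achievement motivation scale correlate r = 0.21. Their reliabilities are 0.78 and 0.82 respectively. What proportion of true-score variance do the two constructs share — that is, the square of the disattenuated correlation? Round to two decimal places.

Disattenuated r = 0.21 / √(0.78 × 0.82) = 0.21 / 0.7997 = 0.2626.
Shared true-score variance = 0.2626² = 0.0690 ≈ 0.07.

0.07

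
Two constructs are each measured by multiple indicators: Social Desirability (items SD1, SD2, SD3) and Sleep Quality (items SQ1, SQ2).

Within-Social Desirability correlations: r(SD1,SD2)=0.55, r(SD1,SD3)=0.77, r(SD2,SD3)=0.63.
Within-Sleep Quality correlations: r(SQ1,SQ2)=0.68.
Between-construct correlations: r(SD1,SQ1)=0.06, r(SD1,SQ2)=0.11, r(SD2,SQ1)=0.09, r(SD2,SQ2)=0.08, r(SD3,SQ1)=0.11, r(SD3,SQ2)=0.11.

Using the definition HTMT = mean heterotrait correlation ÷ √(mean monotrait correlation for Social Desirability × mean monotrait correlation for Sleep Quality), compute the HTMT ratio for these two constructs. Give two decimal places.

0.14

Mean between = 0.56/6 = 0.0933.
Mean within-SD = 1.95/3 = 0.6500; mean within-SQ = 0.68/1 = 0.6800.
Geometric mean = √(0.6500 × 0.6800) = 0.6648.
HTMT = 0.0933 / 0.6648 = 0.14.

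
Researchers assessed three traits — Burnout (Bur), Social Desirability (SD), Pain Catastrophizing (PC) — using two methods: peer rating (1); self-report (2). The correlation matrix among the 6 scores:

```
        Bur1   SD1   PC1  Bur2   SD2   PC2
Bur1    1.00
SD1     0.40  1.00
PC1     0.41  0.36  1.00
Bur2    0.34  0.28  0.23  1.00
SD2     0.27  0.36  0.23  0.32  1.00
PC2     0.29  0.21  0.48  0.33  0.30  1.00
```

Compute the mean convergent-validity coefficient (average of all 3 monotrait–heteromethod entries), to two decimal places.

Convergent values: 0.34, 0.36, 0.48; mean = 1.18/3 = 0.39.

0.39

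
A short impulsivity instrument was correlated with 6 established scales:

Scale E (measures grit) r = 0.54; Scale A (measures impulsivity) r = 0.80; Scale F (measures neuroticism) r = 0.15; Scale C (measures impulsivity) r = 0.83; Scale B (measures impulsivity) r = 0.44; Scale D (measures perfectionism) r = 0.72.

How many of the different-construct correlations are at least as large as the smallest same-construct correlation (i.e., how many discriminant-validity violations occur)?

2

Convergent (same construct = impulsivity): Scale A, Scale C, Scale B.
Smallest convergent = 0.44. Discriminant values: 0.54, 0.15, 0.72; count ≥ 0.44 → 2.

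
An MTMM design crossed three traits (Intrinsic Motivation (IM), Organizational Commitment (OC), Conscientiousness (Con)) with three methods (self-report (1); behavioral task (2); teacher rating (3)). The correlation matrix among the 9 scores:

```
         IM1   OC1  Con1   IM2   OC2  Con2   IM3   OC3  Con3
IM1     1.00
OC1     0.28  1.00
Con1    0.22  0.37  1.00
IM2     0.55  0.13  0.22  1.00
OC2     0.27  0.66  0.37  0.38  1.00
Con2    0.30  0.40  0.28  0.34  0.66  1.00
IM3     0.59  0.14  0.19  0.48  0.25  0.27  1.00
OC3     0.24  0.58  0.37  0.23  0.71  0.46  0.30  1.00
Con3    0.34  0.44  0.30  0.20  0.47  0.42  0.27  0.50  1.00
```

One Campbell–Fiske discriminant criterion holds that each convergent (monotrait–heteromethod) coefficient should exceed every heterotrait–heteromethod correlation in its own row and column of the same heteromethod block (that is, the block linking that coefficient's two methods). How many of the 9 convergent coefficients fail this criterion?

3

Convergent coefficients and their comparison sets:
IM (methods 1·2): 0.55 vs {0.27, 0.13, 0.30, 0.22} → pass.
IM (methods 1·3): 0.59 vs {0.24, 0.14, 0.34, 0.19} → pass.
IM (methods 2·3): 0.48 vs {0.23, 0.25, 0.20, 0.27} → pass.
OC (methods 1·2): 0.66 vs {0.13, 0.27, 0.40, 0.37} → pass.
OC (methods 1·3): 0.58 vs {0.14, 0.24, 0.44, 0.37} → pass.
OC (methods 2·3): 0.71 vs {0.25, 0.23, 0.47, 0.46} → pass.
Con (methods 1·2): 0.28 vs {0.22, 0.30, 0.37, 0.40} → fail.
Con (methods 1·3): 0.30 vs {0.19, 0.34, 0.37, 0.44} → fail.
Con (methods 2·3): 0.42 vs {0.27, 0.20, 0.46, 0.47} → fail.
3 of 9 fail.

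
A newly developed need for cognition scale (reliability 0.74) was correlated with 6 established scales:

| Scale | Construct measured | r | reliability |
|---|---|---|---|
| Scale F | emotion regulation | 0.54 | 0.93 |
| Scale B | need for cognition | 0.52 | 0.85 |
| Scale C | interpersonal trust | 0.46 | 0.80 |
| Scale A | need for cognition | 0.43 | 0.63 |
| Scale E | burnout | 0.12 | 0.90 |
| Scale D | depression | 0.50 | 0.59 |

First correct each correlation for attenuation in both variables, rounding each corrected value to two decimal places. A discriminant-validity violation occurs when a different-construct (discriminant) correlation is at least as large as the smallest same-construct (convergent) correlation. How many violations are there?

2

Disattenuated r (r / √(r_scale · r_new)):
  Scale F (disc): 0.54 / √(0.93·0.74) = 0.65
  Scale B (conv): 0.52 / √(0.85·0.74) = 0.66
  Scale C (disc): 0.46 / √(0.80·0.74) = 0.60
  Scale A (conv): 0.43 / √(0.63·0.74) = 0.63
  Scale E (disc): 0.12 / √(0.90·0.74) = 0.15
  Scale D (disc): 0.50 / √(0.59·0.74) = 0.76
Smallest convergent = 0.63. Discriminant values: 0.65, 0.60, 0.15, 0.76; count ≥ 0.63 → 2.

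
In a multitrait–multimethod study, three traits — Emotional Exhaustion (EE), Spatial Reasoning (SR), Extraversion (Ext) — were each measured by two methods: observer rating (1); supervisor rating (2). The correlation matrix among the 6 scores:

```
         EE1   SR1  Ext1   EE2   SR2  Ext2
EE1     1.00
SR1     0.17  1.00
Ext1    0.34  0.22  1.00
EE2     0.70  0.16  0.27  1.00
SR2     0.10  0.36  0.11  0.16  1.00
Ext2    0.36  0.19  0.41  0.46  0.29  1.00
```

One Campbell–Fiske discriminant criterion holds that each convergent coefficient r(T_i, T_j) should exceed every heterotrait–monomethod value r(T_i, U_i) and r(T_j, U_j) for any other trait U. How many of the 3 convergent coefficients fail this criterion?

1

Convergent coefficients and their comparison sets:
EE (methods 1·2): 0.70 vs {0.17, 0.16, 0.34, 0.46} → pass.
SR (methods 1·2): 0.36 vs {0.17, 0.16, 0.22, 0.29} → pass.
Ext (methods 1·2): 0.41 vs {0.34, 0.46, 0.22, 0.29} → fail.
1 of 3 fail.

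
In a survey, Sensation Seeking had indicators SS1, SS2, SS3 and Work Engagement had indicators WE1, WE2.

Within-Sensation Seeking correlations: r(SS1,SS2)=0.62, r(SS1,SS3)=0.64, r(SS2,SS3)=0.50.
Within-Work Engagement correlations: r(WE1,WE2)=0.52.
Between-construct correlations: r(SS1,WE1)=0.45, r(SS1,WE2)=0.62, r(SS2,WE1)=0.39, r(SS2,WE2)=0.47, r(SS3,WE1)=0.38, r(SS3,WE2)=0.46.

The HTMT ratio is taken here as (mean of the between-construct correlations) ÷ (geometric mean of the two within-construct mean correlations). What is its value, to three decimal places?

Between-construct mean = 2.77/6 = 0.4617.
Mean within-SS = 1.76/3 = 0.5867; mean within-WE = 0.52/1 = 0.5200.
Geometric mean = √(0.5867 × 0.5200) = 0.5523.
HTMT = 0.4617 / 0.5523 = 0.836.

0.836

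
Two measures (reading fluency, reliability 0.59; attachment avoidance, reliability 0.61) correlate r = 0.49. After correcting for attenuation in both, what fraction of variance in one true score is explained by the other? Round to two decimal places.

Disattenuated r = 0.49 / √(0.59 × 0.61) = 0.49 / 0.5999 = 0.8168.
Shared true-score variance = 0.8168² = 0.6672 ≈ 0.67.

0.67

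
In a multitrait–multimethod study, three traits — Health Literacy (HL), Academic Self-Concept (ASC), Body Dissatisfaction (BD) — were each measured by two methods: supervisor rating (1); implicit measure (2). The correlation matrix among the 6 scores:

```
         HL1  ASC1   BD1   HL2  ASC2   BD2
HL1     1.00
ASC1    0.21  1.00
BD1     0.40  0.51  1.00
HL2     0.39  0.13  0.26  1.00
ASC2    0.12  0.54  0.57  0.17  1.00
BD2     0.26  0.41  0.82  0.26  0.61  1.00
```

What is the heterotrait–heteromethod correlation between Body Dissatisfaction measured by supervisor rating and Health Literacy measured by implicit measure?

Different traits and methods: r(BD1, HL2) = 0.26.

0.26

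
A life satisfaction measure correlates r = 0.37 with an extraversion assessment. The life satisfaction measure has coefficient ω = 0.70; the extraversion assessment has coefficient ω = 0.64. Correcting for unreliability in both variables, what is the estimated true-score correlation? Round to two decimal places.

r_true = r_obs / √(r_xx · r_yy) = 0.37 / √(0.70 × 0.64) = 0.37 / √0.4480 = 0.37 / 0.6693 ≈ 0.55.

0.55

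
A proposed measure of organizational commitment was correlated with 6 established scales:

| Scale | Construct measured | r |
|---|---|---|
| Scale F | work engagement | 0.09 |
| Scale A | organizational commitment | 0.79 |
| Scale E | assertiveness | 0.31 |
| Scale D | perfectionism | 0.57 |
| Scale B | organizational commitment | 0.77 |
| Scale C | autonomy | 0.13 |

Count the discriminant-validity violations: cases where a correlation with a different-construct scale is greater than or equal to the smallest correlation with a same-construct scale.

0

Convergent (same construct = organizational commitment): Scale A, Scale B.
Smallest convergent = 0.77. Discriminant values: 0.09, 0.31, 0.57, 0.13; count ≥ 0.77 → 0.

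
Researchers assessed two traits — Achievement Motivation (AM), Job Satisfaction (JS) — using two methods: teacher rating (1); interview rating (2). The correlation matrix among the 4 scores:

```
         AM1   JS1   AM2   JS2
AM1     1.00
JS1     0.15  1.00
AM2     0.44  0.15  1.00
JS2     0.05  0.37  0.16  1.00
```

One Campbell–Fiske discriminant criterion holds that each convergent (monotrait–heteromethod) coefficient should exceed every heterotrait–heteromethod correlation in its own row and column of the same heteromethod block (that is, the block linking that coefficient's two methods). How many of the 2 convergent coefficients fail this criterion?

Checking each validity diagonal entry against its comparison values:
AM (methods 1·2): 0.44 vs {0.05, 0.15} → pass.
JS (methods 1·2): 0.37 vs {0.15, 0.05} → pass.
0 of 2 fail.

0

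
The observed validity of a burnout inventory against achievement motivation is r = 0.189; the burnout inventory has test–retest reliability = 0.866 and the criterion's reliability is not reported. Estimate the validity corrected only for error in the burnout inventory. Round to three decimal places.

0.203

Single correction: r_c = r_obs / √r_xx = 0.189 / √0.866 = 0.189 / 0.9306 ≈ 0.203.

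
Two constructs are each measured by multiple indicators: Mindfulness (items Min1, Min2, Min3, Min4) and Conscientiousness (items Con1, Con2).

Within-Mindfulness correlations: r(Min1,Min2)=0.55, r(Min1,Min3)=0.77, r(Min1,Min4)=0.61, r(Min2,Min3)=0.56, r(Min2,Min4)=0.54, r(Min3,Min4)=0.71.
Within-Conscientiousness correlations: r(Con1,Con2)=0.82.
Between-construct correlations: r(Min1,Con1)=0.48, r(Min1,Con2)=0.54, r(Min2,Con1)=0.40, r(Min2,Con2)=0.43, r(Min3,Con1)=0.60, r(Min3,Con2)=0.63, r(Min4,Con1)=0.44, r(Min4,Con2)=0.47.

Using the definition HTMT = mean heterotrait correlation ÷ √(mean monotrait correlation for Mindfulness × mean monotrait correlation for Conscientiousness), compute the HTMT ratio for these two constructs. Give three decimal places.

Between-construct mean = 3.99/8 = 0.4988.
Mean within-Min = 3.74/6 = 0.6233; mean within-Con = 0.82/1 = 0.8200.
Geometric mean = √(0.6233 × 0.8200) = 0.7149.
HTMT = 0.4988 / 0.7149 = 0.698.

0.698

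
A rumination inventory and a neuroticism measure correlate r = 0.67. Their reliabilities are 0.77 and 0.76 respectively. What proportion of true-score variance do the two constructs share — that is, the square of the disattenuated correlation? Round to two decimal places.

Disattenuated r = 0.67 / √(0.77 × 0.76) = 0.67 / 0.7650 = 0.8758.
Shared true-score variance = 0.8758² = 0.7670 ≈ 0.77.

0.77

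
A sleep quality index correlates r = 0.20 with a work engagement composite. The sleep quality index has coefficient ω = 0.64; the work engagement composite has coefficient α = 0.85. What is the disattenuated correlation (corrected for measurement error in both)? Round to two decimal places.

r_true = r_obs / √(r_xx · r_yy) = 0.20 / √(0.64 × 0.85) = 0.20 / √0.5440 = 0.20 / 0.7376 ≈ 0.27.

0.27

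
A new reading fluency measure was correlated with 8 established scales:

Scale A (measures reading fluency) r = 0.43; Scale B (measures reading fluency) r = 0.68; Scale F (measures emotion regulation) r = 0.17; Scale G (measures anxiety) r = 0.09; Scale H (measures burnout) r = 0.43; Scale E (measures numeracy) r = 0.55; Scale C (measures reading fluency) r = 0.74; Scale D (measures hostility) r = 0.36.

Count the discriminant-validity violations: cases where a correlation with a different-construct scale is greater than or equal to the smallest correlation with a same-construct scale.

2

Convergent (same construct = reading fluency): Scale A, Scale B, Scale C.
Smallest convergent = 0.43. Discriminant values: 0.17, 0.09, 0.43, 0.55, 0.36; count ≥ 0.43 → 2.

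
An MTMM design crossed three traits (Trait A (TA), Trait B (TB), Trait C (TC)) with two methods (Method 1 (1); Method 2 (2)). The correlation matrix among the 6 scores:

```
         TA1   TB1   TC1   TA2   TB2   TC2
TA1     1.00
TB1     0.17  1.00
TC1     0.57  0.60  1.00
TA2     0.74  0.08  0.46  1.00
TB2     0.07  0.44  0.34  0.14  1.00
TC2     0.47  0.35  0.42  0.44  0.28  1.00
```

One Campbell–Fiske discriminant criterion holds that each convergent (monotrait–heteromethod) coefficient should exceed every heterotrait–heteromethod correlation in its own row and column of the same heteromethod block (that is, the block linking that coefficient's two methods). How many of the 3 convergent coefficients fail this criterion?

Checking each validity diagonal entry against its comparison values:
TA (methods 1·2): 0.74 vs {0.07, 0.08, 0.47, 0.46} → pass.
TB (methods 1·2): 0.44 vs {0.08, 0.07, 0.35, 0.34} → pass.
TC (methods 1·2): 0.42 vs {0.46, 0.47, 0.34, 0.35} → fail.
1 of 3 fail.

1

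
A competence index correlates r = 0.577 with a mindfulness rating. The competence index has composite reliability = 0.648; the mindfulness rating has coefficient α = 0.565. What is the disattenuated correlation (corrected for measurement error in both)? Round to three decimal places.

r_true = r_obs / √(r_xx · r_yy) = 0.577 / √(0.648 × 0.565) = 0.577 / √0.366120 = 0.577 / 0.6051 ≈ 0.954.

0.954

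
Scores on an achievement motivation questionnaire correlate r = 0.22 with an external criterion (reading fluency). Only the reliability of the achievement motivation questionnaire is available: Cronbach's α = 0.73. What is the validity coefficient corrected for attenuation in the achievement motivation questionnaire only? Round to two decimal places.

Single correction: r_c = r_obs / √r_xx = 0.22 / √0.73 = 0.22 / 0.8544 ≈ 0.26.

0.26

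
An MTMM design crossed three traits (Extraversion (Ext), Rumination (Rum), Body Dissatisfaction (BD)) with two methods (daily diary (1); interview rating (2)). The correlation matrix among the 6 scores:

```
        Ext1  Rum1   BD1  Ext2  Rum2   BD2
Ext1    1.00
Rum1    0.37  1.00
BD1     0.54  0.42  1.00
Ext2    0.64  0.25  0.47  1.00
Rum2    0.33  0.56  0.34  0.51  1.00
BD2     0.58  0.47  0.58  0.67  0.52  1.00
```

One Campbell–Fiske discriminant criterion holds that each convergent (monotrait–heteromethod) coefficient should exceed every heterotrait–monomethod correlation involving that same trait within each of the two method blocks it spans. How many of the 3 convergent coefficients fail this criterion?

2

Each convergent coefficient versus the relevant comparison correlations:
Ext (methods 1·2): 0.64 vs {0.37, 0.51, 0.54, 0.67} → fail.
Rum (methods 1·2): 0.56 vs {0.37, 0.51, 0.42, 0.52} → pass.
BD (methods 1·2): 0.58 vs {0.54, 0.67, 0.42, 0.52} → fail.
2 of 3 fail.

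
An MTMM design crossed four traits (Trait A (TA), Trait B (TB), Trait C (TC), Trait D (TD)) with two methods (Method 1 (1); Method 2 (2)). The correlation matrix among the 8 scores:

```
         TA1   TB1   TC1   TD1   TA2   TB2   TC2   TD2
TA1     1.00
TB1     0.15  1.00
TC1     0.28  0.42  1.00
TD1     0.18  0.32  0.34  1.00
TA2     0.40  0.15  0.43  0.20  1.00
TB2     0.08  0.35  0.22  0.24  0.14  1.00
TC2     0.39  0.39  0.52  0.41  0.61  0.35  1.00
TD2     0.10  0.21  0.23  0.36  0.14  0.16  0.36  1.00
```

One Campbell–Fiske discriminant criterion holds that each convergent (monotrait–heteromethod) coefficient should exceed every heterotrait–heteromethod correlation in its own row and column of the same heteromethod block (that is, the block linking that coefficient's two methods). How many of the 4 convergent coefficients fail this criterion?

3

Convergent coefficients and their comparison sets:
TA (methods 1·2): 0.40 vs {0.08, 0.15, 0.39, 0.43, 0.10, 0.20} → fail.
TB (methods 1·2): 0.35 vs {0.15, 0.08, 0.39, 0.22, 0.21, 0.24} → fail.
TC (methods 1·2): 0.52 vs {0.43, 0.39, 0.22, 0.39, 0.23, 0.41} → pass.
TD (methods 1·2): 0.36 vs {0.20, 0.10, 0.24, 0.21, 0.41, 0.23} → fail.
3 of 4 fail.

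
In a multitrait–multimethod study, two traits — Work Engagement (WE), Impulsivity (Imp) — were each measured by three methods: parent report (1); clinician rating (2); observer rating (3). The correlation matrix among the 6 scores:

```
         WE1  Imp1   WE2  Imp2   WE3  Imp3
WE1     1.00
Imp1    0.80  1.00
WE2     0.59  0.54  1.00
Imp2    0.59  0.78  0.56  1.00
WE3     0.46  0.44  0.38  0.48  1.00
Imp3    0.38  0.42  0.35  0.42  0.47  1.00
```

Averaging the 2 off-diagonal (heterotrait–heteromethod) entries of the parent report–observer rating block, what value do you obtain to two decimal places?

0.41

HTHM values (method 1 × method 3): 0.38, 0.44; mean = 0.82/2 = 0.41.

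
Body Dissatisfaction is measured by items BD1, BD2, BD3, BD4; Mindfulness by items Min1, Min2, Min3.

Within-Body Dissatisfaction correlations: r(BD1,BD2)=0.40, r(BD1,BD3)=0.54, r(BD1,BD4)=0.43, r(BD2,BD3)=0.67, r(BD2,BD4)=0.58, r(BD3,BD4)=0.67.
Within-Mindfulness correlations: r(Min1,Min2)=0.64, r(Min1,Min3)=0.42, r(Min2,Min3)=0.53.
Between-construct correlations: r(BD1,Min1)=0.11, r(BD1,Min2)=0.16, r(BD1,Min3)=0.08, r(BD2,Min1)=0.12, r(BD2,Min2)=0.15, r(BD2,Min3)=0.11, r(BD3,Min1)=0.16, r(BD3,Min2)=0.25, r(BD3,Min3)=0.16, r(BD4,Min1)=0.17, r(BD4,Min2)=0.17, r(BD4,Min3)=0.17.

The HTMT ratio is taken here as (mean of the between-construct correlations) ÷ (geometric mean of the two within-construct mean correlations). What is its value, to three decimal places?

0.280

Mean heterotrait r = 1.81/12 = 0.1508.
Mean within-BD = 3.29/6 = 0.5483; mean within-Min = 1.59/3 = 0.5300.
Geometric mean = √(0.5483 × 0.5300) = 0.5391.
HTMT = 0.1508 / 0.5391 = 0.280.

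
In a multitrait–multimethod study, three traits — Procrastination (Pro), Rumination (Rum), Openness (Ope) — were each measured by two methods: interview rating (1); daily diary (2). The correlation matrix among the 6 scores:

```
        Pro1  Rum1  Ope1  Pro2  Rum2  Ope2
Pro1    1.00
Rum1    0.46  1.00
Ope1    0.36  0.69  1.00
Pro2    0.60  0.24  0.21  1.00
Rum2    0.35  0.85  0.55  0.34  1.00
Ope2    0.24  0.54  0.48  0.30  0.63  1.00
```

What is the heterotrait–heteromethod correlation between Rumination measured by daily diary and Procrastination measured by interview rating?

0.35

Different traits and methods: r(Rum2, Pro1) = 0.35.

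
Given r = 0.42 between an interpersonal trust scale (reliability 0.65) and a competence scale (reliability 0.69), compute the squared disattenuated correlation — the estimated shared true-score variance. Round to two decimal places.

Disattenuated r = 0.42 / √(0.65 × 0.69) = 0.42 / 0.6697 = 0.6271.
Shared true-score variance = 0.6271² = 0.3933 ≈ 0.39.

0.39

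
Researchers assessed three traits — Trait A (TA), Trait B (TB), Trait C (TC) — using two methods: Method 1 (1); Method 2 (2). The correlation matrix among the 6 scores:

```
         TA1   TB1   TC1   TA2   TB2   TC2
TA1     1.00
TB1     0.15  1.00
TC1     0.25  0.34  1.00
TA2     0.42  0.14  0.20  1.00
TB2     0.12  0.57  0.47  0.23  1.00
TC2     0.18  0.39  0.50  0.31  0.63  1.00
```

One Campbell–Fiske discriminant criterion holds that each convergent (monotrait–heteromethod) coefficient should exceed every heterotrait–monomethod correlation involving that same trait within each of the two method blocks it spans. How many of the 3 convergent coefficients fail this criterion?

2

Each convergent coefficient versus the relevant comparison correlations:
TA (methods 1·2): 0.42 vs {0.15, 0.23, 0.25, 0.31} → pass.
TB (methods 1·2): 0.57 vs {0.15, 0.23, 0.34, 0.63} → fail.
TC (methods 1·2): 0.50 vs {0.25, 0.31, 0.34, 0.63} → fail.
2 of 3 fail.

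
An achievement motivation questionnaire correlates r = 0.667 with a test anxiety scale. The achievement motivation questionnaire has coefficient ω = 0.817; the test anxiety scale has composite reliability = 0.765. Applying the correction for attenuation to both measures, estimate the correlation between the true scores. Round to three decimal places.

r_true = r_obs / √(r_xx · r_yy) = 0.667 / √(0.817 × 0.765) = 0.667 / √0.625005 = 0.667 / 0.7906 ≈ 0.844.

0.844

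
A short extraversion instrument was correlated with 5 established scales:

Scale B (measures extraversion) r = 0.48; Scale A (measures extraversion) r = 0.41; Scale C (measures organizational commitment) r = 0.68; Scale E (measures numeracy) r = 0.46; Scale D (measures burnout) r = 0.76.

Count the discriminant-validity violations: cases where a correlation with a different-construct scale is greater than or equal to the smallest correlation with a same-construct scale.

Convergent (same construct = extraversion): Scale B, Scale A.
Smallest convergent = 0.41. Discriminant values: 0.68, 0.46, 0.76; count ≥ 0.41 → 3.

3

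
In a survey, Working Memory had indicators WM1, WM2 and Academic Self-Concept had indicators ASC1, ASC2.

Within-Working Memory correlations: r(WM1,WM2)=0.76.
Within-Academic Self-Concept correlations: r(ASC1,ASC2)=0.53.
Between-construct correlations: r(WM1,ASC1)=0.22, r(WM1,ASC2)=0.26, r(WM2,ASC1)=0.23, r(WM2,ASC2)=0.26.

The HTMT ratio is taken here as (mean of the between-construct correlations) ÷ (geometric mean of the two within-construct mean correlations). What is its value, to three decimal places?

Between-construct mean = 0.97/4 = 0.2425.
Mean within-WM = 0.76/1 = 0.7600; mean within-ASC = 0.53/1 = 0.5300.
Geometric mean = √(0.7600 × 0.5300) = 0.6347.
HTMT = 0.2425 / 0.6347 = 0.382.

0.382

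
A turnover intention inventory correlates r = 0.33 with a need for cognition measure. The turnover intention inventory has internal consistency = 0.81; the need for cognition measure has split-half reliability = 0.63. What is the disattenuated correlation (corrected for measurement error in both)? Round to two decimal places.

0.46

r_true = r_obs / √(r_xx · r_yy) = 0.33 / √(0.81 × 0.63) = 0.33 / √0.5103 = 0.33 / 0.7144 ≈ 0.46.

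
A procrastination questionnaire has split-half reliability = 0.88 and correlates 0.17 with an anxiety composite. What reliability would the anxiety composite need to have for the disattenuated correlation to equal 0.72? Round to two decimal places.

0.06

r_true = r_obs / √(r_xx · r_yy) ⇒ 0.72 = 0.17 / √(0.88 · r_yy).
√(0.88 · r_yy) = 0.17 / 0.72 = 0.2361; 0.88 · r_yy = 0.0557; r_yy = 0.0557 / 0.88 ≈ 0.06.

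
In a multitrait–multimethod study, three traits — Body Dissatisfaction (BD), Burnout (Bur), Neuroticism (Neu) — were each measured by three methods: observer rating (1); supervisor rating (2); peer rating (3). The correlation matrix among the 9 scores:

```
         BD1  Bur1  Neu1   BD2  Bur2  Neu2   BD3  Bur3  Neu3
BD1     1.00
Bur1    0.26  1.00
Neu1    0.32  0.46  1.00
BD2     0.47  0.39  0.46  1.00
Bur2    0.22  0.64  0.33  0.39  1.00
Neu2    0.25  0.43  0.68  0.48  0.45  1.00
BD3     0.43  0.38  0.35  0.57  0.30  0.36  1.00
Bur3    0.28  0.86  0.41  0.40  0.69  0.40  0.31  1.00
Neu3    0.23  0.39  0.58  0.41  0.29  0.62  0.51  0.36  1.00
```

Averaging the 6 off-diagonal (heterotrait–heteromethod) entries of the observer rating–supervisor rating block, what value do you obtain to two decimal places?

HTHM values (method 1 × method 2): 0.22, 0.25, 0.39, 0.43, 0.46, 0.33; mean = 2.08/6 = 0.35.

0.35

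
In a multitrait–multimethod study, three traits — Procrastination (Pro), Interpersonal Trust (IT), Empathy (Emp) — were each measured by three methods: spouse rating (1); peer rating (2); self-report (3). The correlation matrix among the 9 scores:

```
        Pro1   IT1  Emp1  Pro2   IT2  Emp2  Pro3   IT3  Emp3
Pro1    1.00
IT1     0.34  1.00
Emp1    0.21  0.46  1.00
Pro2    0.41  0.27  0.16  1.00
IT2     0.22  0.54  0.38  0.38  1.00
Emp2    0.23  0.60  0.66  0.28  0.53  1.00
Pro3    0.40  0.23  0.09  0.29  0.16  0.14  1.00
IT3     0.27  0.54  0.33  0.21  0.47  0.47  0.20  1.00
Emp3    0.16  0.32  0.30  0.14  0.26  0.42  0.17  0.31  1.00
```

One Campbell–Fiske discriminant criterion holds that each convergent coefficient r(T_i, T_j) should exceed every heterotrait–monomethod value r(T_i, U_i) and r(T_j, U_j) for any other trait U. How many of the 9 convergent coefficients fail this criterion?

4

Convergent coefficients and their comparison sets:
Pro (methods 1·2): 0.41 vs {0.34, 0.38, 0.21, 0.28} → pass.
Pro (methods 1·3): 0.40 vs {0.34, 0.20, 0.21, 0.17} → pass.
Pro (methods 2·3): 0.29 vs {0.38, 0.20, 0.28, 0.17} → fail.
IT (methods 1·2): 0.54 vs {0.34, 0.38, 0.46, 0.53} → pass.
IT (methods 1·3): 0.54 vs {0.34, 0.20, 0.46, 0.31} → pass.
IT (methods 2·3): 0.47 vs {0.38, 0.20, 0.53, 0.31} → fail.
Emp (methods 1·2): 0.66 vs {0.21, 0.28, 0.46, 0.53} → pass.
Emp (methods 1·3): 0.30 vs {0.21, 0.17, 0.46, 0.31} → fail.
Emp (methods 2·3): 0.42 vs {0.28, 0.17, 0.53, 0.31} → fail.
4 of 9 fail.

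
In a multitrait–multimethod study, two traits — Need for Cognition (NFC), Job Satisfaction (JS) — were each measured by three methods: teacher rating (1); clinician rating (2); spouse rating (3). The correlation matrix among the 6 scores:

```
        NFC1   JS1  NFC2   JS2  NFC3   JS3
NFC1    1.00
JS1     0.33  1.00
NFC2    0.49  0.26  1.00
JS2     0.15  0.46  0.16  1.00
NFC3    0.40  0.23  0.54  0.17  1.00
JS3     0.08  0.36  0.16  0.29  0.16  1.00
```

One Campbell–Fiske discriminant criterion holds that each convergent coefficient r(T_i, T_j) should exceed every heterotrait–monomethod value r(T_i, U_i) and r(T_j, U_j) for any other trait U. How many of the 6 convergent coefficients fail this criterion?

0

Convergent coefficients and their comparison sets:
NFC (methods 1·2): 0.49 vs {0.33, 0.16} → pass.
NFC (methods 1·3): 0.40 vs {0.33, 0.16} → pass.
NFC (methods 2·3): 0.54 vs {0.16, 0.16} → pass.
JS (methods 1·2): 0.46 vs {0.33, 0.16} → pass.
JS (methods 1·3): 0.36 vs {0.33, 0.16} → pass.
JS (methods 2·3): 0.29 vs {0.16, 0.16} → pass.
0 of 6 fail.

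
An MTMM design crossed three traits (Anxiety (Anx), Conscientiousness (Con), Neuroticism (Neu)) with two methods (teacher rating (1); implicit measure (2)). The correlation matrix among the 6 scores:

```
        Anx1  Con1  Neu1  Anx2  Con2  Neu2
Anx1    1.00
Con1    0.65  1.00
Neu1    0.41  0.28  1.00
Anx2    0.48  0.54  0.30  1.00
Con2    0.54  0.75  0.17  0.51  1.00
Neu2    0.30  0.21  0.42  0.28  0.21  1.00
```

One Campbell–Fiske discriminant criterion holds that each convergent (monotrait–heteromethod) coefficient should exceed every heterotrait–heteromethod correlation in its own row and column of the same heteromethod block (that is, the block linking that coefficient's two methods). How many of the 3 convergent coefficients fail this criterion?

Checking each validity diagonal entry against its comparison values:
Anx (methods 1·2): 0.48 vs {0.54, 0.54, 0.30, 0.30} → fail.
Con (methods 1·2): 0.75 vs {0.54, 0.54, 0.21, 0.17} → pass.
Neu (methods 1·2): 0.42 vs {0.30, 0.30, 0.17, 0.21} → pass.
1 of 3 fail.

1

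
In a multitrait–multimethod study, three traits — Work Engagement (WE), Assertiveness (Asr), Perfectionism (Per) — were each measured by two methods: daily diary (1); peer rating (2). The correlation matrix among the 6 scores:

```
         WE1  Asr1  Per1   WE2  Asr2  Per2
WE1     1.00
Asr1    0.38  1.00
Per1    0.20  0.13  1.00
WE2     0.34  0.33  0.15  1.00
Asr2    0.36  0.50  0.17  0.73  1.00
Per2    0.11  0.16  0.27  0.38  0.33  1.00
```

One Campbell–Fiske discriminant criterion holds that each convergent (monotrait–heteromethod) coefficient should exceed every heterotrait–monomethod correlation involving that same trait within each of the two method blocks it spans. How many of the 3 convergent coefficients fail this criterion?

3

Each convergent coefficient versus the relevant comparison correlations:
WE (methods 1·2): 0.34 vs {0.38, 0.73, 0.20, 0.38} → fail.
Asr (methods 1·2): 0.50 vs {0.38, 0.73, 0.13, 0.33} → fail.
Per (methods 1·2): 0.27 vs {0.20, 0.38, 0.13, 0.33} → fail.
3 of 3 fail.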